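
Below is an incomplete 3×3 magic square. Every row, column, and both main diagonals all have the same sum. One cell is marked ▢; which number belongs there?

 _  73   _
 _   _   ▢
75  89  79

77

Row 3 is complete and sums to 243; that is the magic constant.
From column 2, 243 − (73 + 89) gives (2,2) = 81.
From main diagonal, 243 − (81 + 79) gives (1,1) = 83.
Anti-diagonal: 81 + 75 + ? = 243, so (1,3) = 87.
The remaining cell in column 1 is (2,1) = 243 − 158 = 85.
Using column 3: 87 + 79 + ? → (2,3) = 243 − 166 = 77.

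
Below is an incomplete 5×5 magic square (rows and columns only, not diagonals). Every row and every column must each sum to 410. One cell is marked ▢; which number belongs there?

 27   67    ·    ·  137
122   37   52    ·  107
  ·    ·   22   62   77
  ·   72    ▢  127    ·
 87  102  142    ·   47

112

From row 2, 410 − (122 + 37 + 52 + 107) gives (2,4) = 92.
Using row 5: 87 + 102 + 142 + 47 + ? → (5,4) = 410 − 378 = 32.
Column 2 must total 410; the given cells sum to 278, so (3,2) = 132.
The remaining cell in column 4 is (1,4) = 410 − 313 = 97.
Column 5 needs 410; the known cells sum to 368, so (4,5) = 42.
Row 1: 27 + 67 + 97 + 137 + ? = 410, so (1,3) = 82.
Using row 3: 132 + 22 + 62 + 77 + ? → (3,1) = 410 − 293 = 117.
Column 1: 27 + 122 + 117 + 87 + ? = 410, so (4,1) = 57.
Column 3: 82 + 52 + 22 + 142 + ? = 410, so (4,3) = 112.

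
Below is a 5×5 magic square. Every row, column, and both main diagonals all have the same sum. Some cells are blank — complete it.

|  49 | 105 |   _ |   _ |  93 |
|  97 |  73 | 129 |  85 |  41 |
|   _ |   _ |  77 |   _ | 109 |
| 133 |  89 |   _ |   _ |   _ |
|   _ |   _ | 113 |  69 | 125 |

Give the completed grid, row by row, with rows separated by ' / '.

49 105 61 117 93 / 97 73 129 85 41 / 65 121 77 53 109 / 133 89 45 101 57 / 81 37 113 69 125

Row 2 is already complete: 97 + 73 + 129 + 85 + 41 = 425, so that is the magic constant.
The remaining cell in column 5 is (4,5) = 425 − 368 = 57.
Main diagonal needs 425; the known cells sum to 324, so (4,4) = 101.
The remaining cell in anti-diagonal is (5,1) = 425 − 344 = 81.
Row 4: 133 + 89 + 101 + 57 + ? = 425, so (4,3) = 45.
Row 5 must total 425; the given cells sum to 388, so (5,2) = 37.
Column 1 must total 425; the given cells sum to 360, so (3,1) = 65.
The remaining cell in column 2 is (3,2) = 425 − 304 = 121.
Column 3 must total 425; the given cells sum to 364, so (1,3) = 61.
Using row 1: 49 + 105 + 61 + 93 + ? → (1,4) = 425 − 308 = 117.
Using row 3: 65 + 121 + 77 + 109 + ? → (3,4) = 425 − 372 = 53.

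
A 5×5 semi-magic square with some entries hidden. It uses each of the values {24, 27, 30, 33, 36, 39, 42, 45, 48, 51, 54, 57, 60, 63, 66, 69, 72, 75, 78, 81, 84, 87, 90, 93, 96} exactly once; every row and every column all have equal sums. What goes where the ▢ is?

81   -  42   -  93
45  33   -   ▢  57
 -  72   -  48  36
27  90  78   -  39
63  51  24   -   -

The 25 entries sum to 1500, so each line sums to 1500/5 = 300.
Row 4 must total 300; the given cells sum to 234, so (4,4) = 66.
Using column 1: 81 + 45 + 27 + 63 + ? → (3,1) = 300 − 216 = 84.
Column 2: 33 + 72 + 90 + 51 + ? = 300, so (1,2) = 54.
Using column 5: 93 + 57 + 36 + 39 + ? → (5,5) = 300 − 225 = 75.
From row 1, 300 − (81 + 54 + 42 + 93) gives (1,4) = 30.
Row 3 must total 300; the given cells sum to 240, so (3,3) = 60.
Row 5 needs 300; the known cells sum to 213, so (5,4) = 87.
Column 3: 42 + 60 + 78 + 24 + ? = 300, so (2,3) = 96.
Column 4 must total 300; the given cells sum to 231, so (2,4) = 69.

69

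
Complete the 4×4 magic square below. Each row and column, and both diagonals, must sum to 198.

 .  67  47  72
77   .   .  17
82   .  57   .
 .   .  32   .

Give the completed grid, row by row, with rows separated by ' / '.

Row 1: 67 + 47 + 72 + ? = 198, so (1,1) = 12.
Column 1: 12 + 77 + 82 + ? = 198, so (4,1) = 27.
Column 3 needs 198; the known cells sum to 136, so (2,3) = 62.
Anti-diagonal must total 198; the given cells sum to 161, so (3,2) = 37.
Row 2 must total 198; the given cells sum to 156, so (2,2) = 42.
Row 3: 82 + 37 + 57 + ? = 198, so (3,4) = 22.
Column 2 must total 198; the given cells sum to 146, so (4,2) = 52.
Column 4 needs 198; the known cells sum to 111, so (4,4) = 87.

12 67 47 72 / 77 42 62 17 / 82 37 57 22 / 27 52 32 87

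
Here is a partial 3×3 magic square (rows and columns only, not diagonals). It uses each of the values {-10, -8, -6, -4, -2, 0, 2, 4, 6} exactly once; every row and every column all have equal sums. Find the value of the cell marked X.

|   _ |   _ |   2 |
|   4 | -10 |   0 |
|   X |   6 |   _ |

The 9 entries sum to -18, so each line sums to -18/3 = -6.
From column 2, -6 − (-10 + 6) gives (1,2) = -2.
Column 3: 2 + 0 + ? = -6, so (3,3) = -8.
Row 1 must total -6; the given cells sum to 0, so (1,1) = -6.
Row 3 must total -6; the given cells sum to -2, so (3,1) = -4.

-4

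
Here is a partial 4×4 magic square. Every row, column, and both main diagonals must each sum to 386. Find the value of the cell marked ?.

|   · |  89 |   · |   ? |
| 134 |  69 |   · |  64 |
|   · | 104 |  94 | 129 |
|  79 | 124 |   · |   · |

84

Using row 2: 134 + 69 + 64 + ? → (2,3) = 386 − 267 = 119.
From row 3, 386 − (104 + 94 + 129) gives (3,1) = 59.
Column 1 must total 386; the given cells sum to 272, so (1,1) = 114.
Main diagonal: 114 + 69 + 94 + ? = 386, so (4,4) = 109.
From anti-diagonal, 386 − (119 + 104 + 79) gives (1,4) = 84.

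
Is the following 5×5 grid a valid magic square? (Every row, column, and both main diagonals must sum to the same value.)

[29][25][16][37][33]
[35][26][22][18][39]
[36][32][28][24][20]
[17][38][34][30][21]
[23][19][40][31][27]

Yes

Row 1: 29 + 25 + 16 + 37 + 33 = 140.
Row 2: 35 + 26 + 22 + 18 + 39 = 140.
Row 3: 36 + 32 + 28 + 24 + 20 = 140.
Row 4: 17 + 38 + 34 + 30 + 21 = 140.
Row 5: 23 + 19 + 40 + 31 + 27 = 140.
Column 1: 29 + 35 + 36 + 17 + 23 = 140.
Column 2: 25 + 26 + 32 + 38 + 19 = 140.
Column 3: 16 + 22 + 28 + 34 + 40 = 140.
Column 4: 37 + 18 + 24 + 30 + 31 = 140.
Column 5: 33 + 39 + 20 + 21 + 27 = 140.
Main diagonal: 29 + 26 + 28 + 30 + 27 = 140.
Anti-diagonal: 33 + 18 + 28 + 38 + 23 = 140.
All lines sum to 140.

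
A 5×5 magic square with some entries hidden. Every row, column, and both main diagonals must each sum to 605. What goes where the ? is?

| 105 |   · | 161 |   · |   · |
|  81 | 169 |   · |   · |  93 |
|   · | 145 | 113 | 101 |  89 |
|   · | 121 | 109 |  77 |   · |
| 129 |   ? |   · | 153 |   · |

97

The remaining cell in row 3 is (3,1) = 605 − 448 = 157.
Column 1: 105 + 81 + 157 + 129 + ? = 605, so (4,1) = 133.
Main diagonal needs 605; the known cells sum to 464, so (5,5) = 141.
Row 4: 133 + 121 + 109 + 77 + ? = 605, so (4,5) = 165.
Column 5 must total 605; the given cells sum to 488, so (1,5) = 117.
Anti-diagonal must total 605; the given cells sum to 480, so (2,4) = 125.
Row 2 must total 605; the given cells sum to 468, so (2,3) = 137.
Column 3 must total 605; the given cells sum to 520, so (5,3) = 85.
From column 4, 605 − (125 + 101 + 77 + 153) gives (1,4) = 149.
From row 1, 605 − (105 + 161 + 149 + 117) gives (1,2) = 73.
The remaining cell in row 5 is (5,2) = 605 − 508 = 97.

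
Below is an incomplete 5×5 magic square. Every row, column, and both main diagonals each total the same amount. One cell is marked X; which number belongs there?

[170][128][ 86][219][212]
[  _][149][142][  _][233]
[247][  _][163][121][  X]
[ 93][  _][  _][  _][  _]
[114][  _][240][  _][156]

79

Row 1 is complete and sums to 815; that is the magic constant.
The remaining cell in column 1 is (2,1) = 815 − 624 = 191.
Column 3 needs 815; the known cells sum to 631, so (4,3) = 184.
The remaining cell in main diagonal is (4,4) = 815 − 638 = 177.
From row 2, 815 − (191 + 149 + 142 + 233) gives (2,4) = 100.
Column 4 needs 815; the known cells sum to 617, so (5,4) = 198.
The remaining cell in anti-diagonal is (4,2) = 815 − 589 = 226.
Row 4 must total 815; the given cells sum to 680, so (4,5) = 135.
Row 5: 114 + 240 + 198 + 156 + ? = 815, so (5,2) = 107.
From column 2, 815 − (128 + 149 + 226 + 107) gives (3,2) = 205.
Column 5 needs 815; the known cells sum to 736, so (3,5) = 79.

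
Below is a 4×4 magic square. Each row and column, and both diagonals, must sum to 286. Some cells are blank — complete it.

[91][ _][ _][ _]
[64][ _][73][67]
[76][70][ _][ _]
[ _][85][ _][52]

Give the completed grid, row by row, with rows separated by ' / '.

Row 2: 64 + 73 + 67 + ? = 286, so (2,2) = 82.
From column 1, 286 − (91 + 64 + 76) gives (4,1) = 55.
From column 2, 286 − (82 + 70 + 85) gives (1,2) = 49.
Main diagonal must total 286; the given cells sum to 225, so (3,3) = 61.
Anti-diagonal: 73 + 70 + 55 + ? = 286, so (1,4) = 88.
From row 1, 286 − (91 + 49 + 88) gives (1,3) = 58.
Row 3: 76 + 70 + 61 + ? = 286, so (3,4) = 79.
The remaining cell in row 4 is (4,3) = 286 − 192 = 94.

91 49 58 88 / 64 82 73 67 / 76 70 61 79 / 55 85 94 52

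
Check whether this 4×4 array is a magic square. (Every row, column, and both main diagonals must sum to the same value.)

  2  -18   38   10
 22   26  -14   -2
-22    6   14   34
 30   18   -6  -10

Row 1: 2 + (-18) + 38 + 10 = 32.
Row 2: 22 + 26 + (-14) + (-2) = 32.
Row 3: -22 + 6 + 14 + 34 = 32.
Row 4: 30 + 18 + (-6) + (-10) = 32.
Column 1: 2 + 22 + (-22) + 30 = 32.
Column 2: -18 + 26 + 6 + 18 = 32.
Column 3: 38 + (-14) + 14 + (-6) = 32.
Column 4: 10 + (-2) + 34 + (-10) = 32.
Main diagonal: 2 + 26 + 14 + (-10) = 32.
Anti-diagonal: 10 + (-14) + 6 + 30 = 32.
All lines sum to 32.

Yes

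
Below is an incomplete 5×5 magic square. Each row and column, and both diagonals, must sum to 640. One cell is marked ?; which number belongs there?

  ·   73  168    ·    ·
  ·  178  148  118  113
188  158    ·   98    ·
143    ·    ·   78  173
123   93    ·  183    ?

153

The remaining cell in row 2 is (2,1) = 640 − 557 = 83.
Column 1 needs 640; the known cells sum to 537, so (1,1) = 103.
Column 2 must total 640; the given cells sum to 502, so (4,2) = 138.
Column 4: 118 + 98 + 78 + 183 + ? = 640, so (1,4) = 163.
Row 1: 103 + 73 + 168 + 163 + ? = 640, so (1,5) = 133.
Using row 4: 143 + 138 + 78 + 173 + ? → (4,3) = 640 − 532 = 108.
Anti-diagonal needs 640; the known cells sum to 512, so (3,3) = 128.
From row 3, 640 − (188 + 158 + 128 + 98) gives (3,5) = 68.
Column 3: 168 + 148 + 128 + 108 + ? = 640, so (5,3) = 88.
Column 5 must total 640; the given cells sum to 487, so (5,5) = 153.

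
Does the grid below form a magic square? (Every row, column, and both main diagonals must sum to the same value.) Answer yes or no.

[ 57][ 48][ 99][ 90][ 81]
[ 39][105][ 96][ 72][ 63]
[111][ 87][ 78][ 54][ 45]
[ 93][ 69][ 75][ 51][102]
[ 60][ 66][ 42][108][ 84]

No — anti-diagonal sums to 360 but column 4 sums to 375.

Row 1: 57 + 48 + 99 + 90 + 81 = 375.
Row 2: 39 + 105 + 96 + 72 + 63 = 375.
Row 3: 111 + 87 + 78 + 54 + 45 = 375.
Row 4: 93 + 69 + 75 + 51 + 102 = 390.
Row 5: 60 + 66 + 42 + 108 + 84 = 360.
Column 1: 57 + 39 + 111 + 93 + 60 = 360.
Column 2: 48 + 105 + 87 + 69 + 66 = 375.
Column 3: 99 + 96 + 78 + 75 + 42 = 390.
Column 4: 90 + 72 + 54 + 51 + 108 = 375.
Column 5: 81 + 63 + 45 + 102 + 84 = 375.
Main diagonal: 57 + 105 + 78 + 51 + 84 = 375.
Anti-diagonal: 81 + 72 + 78 + 69 + 60 = 360.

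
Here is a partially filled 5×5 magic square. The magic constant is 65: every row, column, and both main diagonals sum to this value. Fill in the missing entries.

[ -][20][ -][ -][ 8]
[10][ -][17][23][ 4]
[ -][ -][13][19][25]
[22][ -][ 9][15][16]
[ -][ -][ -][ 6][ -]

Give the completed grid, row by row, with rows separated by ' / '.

14 20 21 2 8 / 10 11 17 23 4 / 1 7 13 19 25 / 22 3 9 15 16 / 18 24 5 6 12

Using row 2: 10 + 17 + 23 + 4 + ? → (2,2) = 65 − 54 = 11.
Row 4 needs 65; the known cells sum to 62, so (4,2) = 3.
From column 4, 65 − (23 + 19 + 15 + 6) gives (1,4) = 2.
Column 5 must total 65; the given cells sum to 53, so (5,5) = 12.
Main diagonal needs 65; the known cells sum to 51, so (1,1) = 14.
Anti-diagonal: 8 + 23 + 13 + 3 + ? = 65, so (5,1) = 18.
Using row 1: 14 + 20 + 2 + 8 + ? → (1,3) = 65 − 44 = 21.
Column 1 must total 65; the given cells sum to 64, so (3,1) = 1.
The remaining cell in column 3 is (5,3) = 65 − 60 = 5.
The remaining cell in row 3 is (3,2) = 65 − 58 = 7.
Using row 5: 18 + 5 + 6 + 12 + ? → (5,2) = 65 − 41 = 24.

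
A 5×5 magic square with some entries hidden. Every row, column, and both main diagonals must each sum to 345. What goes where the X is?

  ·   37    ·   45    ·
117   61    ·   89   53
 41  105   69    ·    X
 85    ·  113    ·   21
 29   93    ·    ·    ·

Row 2: 117 + 61 + 89 + 53 + ? = 345, so (2,3) = 25.
Column 1 must total 345; the given cells sum to 272, so (1,1) = 73.
Column 2 needs 345; the known cells sum to 296, so (4,2) = 49.
Anti-diagonal needs 345; the known cells sum to 236, so (1,5) = 109.
The remaining cell in row 1 is (1,3) = 345 − 264 = 81.
From row 4, 345 − (85 + 49 + 113 + 21) gives (4,4) = 77.
Column 3: 81 + 25 + 69 + 113 + ? = 345, so (5,3) = 57.
Main diagonal: 73 + 61 + 69 + 77 + ? = 345, so (5,5) = 65.
Row 5: 29 + 93 + 57 + 65 + ? = 345, so (5,4) = 101.
Using column 4: 45 + 89 + 77 + 101 + ? → (3,4) = 345 − 312 = 33.
Column 5: 109 + 53 + 21 + 65 + ? = 345, so (3,5) = 97.

97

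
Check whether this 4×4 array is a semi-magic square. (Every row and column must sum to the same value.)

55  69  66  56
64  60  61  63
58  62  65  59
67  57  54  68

Row 1: 55 + 69 + 66 + 56 = 246.
Row 2: 64 + 60 + 61 + 63 = 248.
Row 3: 58 + 62 + 65 + 59 = 244.
Row 4: 67 + 57 + 54 + 68 = 246.
Column 1: 55 + 64 + 58 + 67 = 244.
Column 2: 69 + 60 + 62 + 57 = 248.
Column 3: 66 + 61 + 65 + 54 = 246.
Column 4: 56 + 63 + 59 + 68 = 246.

No — column 2 sums to 248 but column 1 sums to 244.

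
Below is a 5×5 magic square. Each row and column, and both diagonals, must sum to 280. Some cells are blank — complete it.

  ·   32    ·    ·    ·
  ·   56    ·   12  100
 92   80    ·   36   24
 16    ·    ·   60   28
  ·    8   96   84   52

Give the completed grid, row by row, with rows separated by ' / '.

Using row 3: 92 + 80 + 36 + 24 + ? → (3,3) = 280 − 232 = 48.
The remaining cell in row 5 is (5,1) = 280 − 240 = 40.
Column 2 needs 280; the known cells sum to 176, so (4,2) = 104.
From column 4, 280 − (12 + 36 + 60 + 84) gives (1,4) = 88.
The remaining cell in column 5 is (1,5) = 280 − 204 = 76.
Using main diagonal: 56 + 48 + 60 + 52 + ? → (1,1) = 280 − 216 = 64.
Row 1 must total 280; the given cells sum to 260, so (1,3) = 20.
Row 4 must total 280; the given cells sum to 208, so (4,3) = 72.
Column 1 must total 280; the given cells sum to 212, so (2,1) = 68.
From column 3, 280 − (20 + 48 + 72 + 96) gives (2,3) = 44.

64 32 20 88 76 / 68 56 44 12 100 / 92 80 48 36 24 / 16 104 72 60 28 / 40 8 96 84 52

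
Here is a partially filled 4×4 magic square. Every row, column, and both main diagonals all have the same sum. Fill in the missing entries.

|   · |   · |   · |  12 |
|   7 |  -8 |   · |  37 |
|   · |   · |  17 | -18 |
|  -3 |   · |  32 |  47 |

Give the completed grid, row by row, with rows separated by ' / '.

22 57 -13 12 / 7 -8 42 37 / 52 27 17 -18 / -3 2 32 47

Column 4 is already complete: 12 + 37 + -18 + 47 = 78, so that is the magic constant.
Using row 2: 7 + (-8) + 37 + ? → (2,3) = 78 − 36 = 42.
The remaining cell in row 4 is (4,2) = 78 − 76 = 2.
From column 3, 78 − (42 + 17 + 32) gives (1,3) = -13.
Using main diagonal: -8 + 17 + 47 + ? → (1,1) = 78 − 56 = 22.
Anti-diagonal needs 78; the known cells sum to 51, so (3,2) = 27.
Row 1 must total 78; the given cells sum to 21, so (1,2) = 57.
Row 3 needs 78; the known cells sum to 26, so (3,1) = 52.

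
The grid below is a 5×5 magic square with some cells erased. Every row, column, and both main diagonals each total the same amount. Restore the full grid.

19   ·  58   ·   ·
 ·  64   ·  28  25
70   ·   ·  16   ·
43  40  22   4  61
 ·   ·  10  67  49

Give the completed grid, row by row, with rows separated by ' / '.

Row 4 is already complete: 43 + 40 + 22 + 4 + 61 = 170, so that is the magic constant.
Column 4 must total 170; the given cells sum to 115, so (1,4) = 55.
From main diagonal, 170 − (19 + 64 + 4 + 49) gives (3,3) = 34.
The remaining cell in column 3 is (2,3) = 170 − 124 = 46.
From row 2, 170 − (64 + 46 + 28 + 25) gives (2,1) = 7.
Column 1 must total 170; the given cells sum to 139, so (5,1) = 31.
From anti-diagonal, 170 − (28 + 34 + 40 + 31) gives (1,5) = 37.
Row 1 needs 170; the known cells sum to 169, so (1,2) = 1.
From row 5, 170 − (31 + 10 + 67 + 49) gives (5,2) = 13.
Column 2 needs 170; the known cells sum to 118, so (3,2) = 52.
Using column 5: 37 + 25 + 61 + 49 + ? → (3,5) = 170 − 172 = -2.

19 1 58 55 37 / 7 64 46 28 25 / 70 52 34 16 -2 / 43 40 22 4 61 / 31 13 10 67 49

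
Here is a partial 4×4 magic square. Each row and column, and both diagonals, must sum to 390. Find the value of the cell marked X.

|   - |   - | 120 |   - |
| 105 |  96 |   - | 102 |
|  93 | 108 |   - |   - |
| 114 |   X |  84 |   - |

Row 2 must total 390; the given cells sum to 303, so (2,3) = 87.
Using column 1: 105 + 93 + 114 + ? → (1,1) = 390 − 312 = 78.
Column 3 needs 390; the known cells sum to 291, so (3,3) = 99.
Main diagonal must total 390; the given cells sum to 273, so (4,4) = 117.
Anti-diagonal must total 390; the given cells sum to 309, so (1,4) = 81.
Row 1 must total 390; the given cells sum to 279, so (1,2) = 111.
The remaining cell in row 3 is (3,4) = 390 − 300 = 90.
From row 4, 390 − (114 + 84 + 117) gives (4,2) = 75.

75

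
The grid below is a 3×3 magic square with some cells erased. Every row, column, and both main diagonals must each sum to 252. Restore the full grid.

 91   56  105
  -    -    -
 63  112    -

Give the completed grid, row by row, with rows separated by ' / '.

91 56 105 / 98 84 70 / 63 112 77

Row 3 must total 252; the given cells sum to 175, so (3,3) = 77.
Using column 1: 91 + 63 + ? → (2,1) = 252 − 154 = 98.
From column 2, 252 − (56 + 112) gives (2,2) = 84.
Column 3: 105 + 77 + ? = 252, so (2,3) = 70.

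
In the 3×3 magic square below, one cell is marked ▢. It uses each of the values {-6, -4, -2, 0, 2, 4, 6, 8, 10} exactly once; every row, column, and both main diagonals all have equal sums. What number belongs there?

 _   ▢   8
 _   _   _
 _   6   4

The 9 entries sum to 18, so each line sums to 18/3 = 6.
Row 3 must total 6; the given cells sum to 10, so (3,1) = -4.
Column 3 needs 6; the known cells sum to 12, so (2,3) = -6.
Anti-diagonal needs 6; the known cells sum to 4, so (2,2) = 2.
Using row 2: 2 + (-6) + ? → (2,1) = 6 − (-4) = 10.
Column 1: 10 + (-4) + ? = 6, so (1,1) = 0.
Column 2 must total 6; the given cells sum to 8, so (1,2) = -2.

-2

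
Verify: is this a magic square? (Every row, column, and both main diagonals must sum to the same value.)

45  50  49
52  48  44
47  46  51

Row 1: 45 + 50 + 49 = 144.
Row 2: 52 + 48 + 44 = 144.
Row 3: 47 + 46 + 51 = 144.
Column 1: 45 + 52 + 47 = 144.
Column 2: 50 + 48 + 46 = 144.
Column 3: 49 + 44 + 51 = 144.
Main diagonal: 45 + 48 + 51 = 144.
Anti-diagonal: 49 + 48 + 47 = 144.
All lines sum to 144.

Yes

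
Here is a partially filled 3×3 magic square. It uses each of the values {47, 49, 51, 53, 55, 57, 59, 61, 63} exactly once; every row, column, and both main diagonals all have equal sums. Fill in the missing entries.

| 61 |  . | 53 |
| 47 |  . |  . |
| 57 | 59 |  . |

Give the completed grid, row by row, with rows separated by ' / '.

The 9 entries sum to 495, so each line sums to 495/3 = 165.
The remaining cell in row 1 is (1,2) = 165 − 114 = 51.
Row 3 must total 165; the given cells sum to 116, so (3,3) = 49.
Column 2 needs 165; the known cells sum to 110, so (2,2) = 55.
From column 3, 165 − (53 + 49) gives (2,3) = 63.

61 51 53 / 47 55 63 / 57 59 49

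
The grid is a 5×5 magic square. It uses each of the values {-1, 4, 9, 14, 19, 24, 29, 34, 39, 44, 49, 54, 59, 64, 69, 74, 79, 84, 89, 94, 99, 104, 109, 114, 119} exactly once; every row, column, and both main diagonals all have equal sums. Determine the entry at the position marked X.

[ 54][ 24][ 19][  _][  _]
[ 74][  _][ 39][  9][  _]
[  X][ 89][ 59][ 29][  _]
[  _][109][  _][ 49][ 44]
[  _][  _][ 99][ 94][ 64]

119

The 25 entries sum to 1475, so each line sums to 1475/5 = 295.
The remaining cell in column 3 is (4,3) = 295 − 216 = 79.
Column 4 needs 295; the known cells sum to 181, so (1,4) = 114.
Main diagonal must total 295; the given cells sum to 226, so (2,2) = 69.
From row 1, 295 − (54 + 24 + 19 + 114) gives (1,5) = 84.
The remaining cell in row 2 is (2,5) = 295 − 191 = 104.
From row 4, 295 − (109 + 79 + 49 + 44) gives (4,1) = 14.
From column 2, 295 − (24 + 69 + 89 + 109) gives (5,2) = 4.
Using column 5: 84 + 104 + 44 + 64 + ? → (3,5) = 295 − 296 = -1.
Anti-diagonal: 84 + 9 + 59 + 109 + ? = 295, so (5,1) = 34.
The remaining cell in row 3 is (3,1) = 295 − 176 = 119.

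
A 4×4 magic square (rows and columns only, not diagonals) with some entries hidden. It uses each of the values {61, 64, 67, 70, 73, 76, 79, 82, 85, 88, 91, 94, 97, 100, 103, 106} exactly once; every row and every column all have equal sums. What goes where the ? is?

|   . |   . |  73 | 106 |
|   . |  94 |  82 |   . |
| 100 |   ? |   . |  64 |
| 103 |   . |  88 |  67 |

79

The 16 entries sum to 1336, so each line sums to 1336/4 = 334.
Using row 4: 103 + 88 + 67 + ? → (4,2) = 334 − 258 = 76.
Column 3: 73 + 82 + 88 + ? = 334, so (3,3) = 91.
From column 4, 334 − (106 + 64 + 67) gives (2,4) = 97.
From row 2, 334 − (94 + 82 + 97) gives (2,1) = 61.
From row 3, 334 − (100 + 91 + 64) gives (3,2) = 79.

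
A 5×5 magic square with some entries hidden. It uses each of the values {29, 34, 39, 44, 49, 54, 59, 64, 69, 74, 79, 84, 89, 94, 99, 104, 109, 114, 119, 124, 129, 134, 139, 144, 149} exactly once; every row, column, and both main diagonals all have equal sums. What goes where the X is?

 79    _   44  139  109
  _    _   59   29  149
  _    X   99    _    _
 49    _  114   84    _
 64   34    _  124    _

The 25 entries sum to 2225, so each line sums to 2225/5 = 445.
Using row 1: 79 + 44 + 139 + 109 + ? → (1,2) = 445 − 371 = 74.
Column 3 needs 445; the known cells sum to 316, so (5,3) = 129.
Column 4: 139 + 29 + 84 + 124 + ? = 445, so (3,4) = 69.
Using anti-diagonal: 109 + 29 + 99 + 64 + ? → (4,2) = 445 − 301 = 144.
From row 4, 445 − (49 + 144 + 114 + 84) gives (4,5) = 54.
Using row 5: 64 + 34 + 129 + 124 + ? → (5,5) = 445 − 351 = 94.
Column 5 needs 445; the known cells sum to 406, so (3,5) = 39.
The remaining cell in main diagonal is (2,2) = 445 − 356 = 89.
The remaining cell in row 2 is (2,1) = 445 − 326 = 119.
Column 1 must total 445; the given cells sum to 311, so (3,1) = 134.
Column 2 needs 445; the known cells sum to 341, so (3,2) = 104.

104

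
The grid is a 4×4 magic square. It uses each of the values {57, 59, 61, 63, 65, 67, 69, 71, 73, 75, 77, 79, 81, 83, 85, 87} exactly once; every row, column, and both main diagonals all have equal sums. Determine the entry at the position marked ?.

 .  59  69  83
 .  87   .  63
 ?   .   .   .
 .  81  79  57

The 16 entries sum to 1152, so each line sums to 1152/4 = 288.
From row 1, 288 − (59 + 69 + 83) gives (1,1) = 77.
Row 4 needs 288; the known cells sum to 217, so (4,1) = 71.
Column 2: 59 + 87 + 81 + ? = 288, so (3,2) = 61.
The remaining cell in column 4 is (3,4) = 288 − 203 = 85.
Main diagonal: 77 + 87 + 57 + ? = 288, so (3,3) = 67.
Anti-diagonal must total 288; the given cells sum to 215, so (2,3) = 73.
The remaining cell in row 2 is (2,1) = 288 − 223 = 65.
Using row 3: 61 + 67 + 85 + ? → (3,1) = 288 − 213 = 75.

75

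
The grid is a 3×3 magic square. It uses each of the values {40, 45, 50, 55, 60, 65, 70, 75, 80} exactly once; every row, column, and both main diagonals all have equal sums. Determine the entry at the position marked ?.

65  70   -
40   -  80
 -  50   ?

55

The 9 entries sum to 540, so each line sums to 540/3 = 180.
Row 1 must total 180; the given cells sum to 135, so (1,3) = 45.
Using row 2: 40 + 80 + ? → (2,2) = 180 − 120 = 60.
Using column 1: 65 + 40 + ? → (3,1) = 180 − 105 = 75.
Column 3 needs 180; the known cells sum to 125, so (3,3) = 55.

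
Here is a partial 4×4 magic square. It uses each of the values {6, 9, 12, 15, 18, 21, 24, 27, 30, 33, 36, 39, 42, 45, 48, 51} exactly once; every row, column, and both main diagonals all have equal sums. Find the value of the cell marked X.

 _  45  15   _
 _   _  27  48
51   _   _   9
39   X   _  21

24

The 16 entries sum to 456, so each line sums to 456/4 = 114.
From column 4, 114 − (48 + 9 + 21) gives (1,4) = 36.
Anti-diagonal needs 114; the known cells sum to 102, so (3,2) = 12.
Row 1: 45 + 15 + 36 + ? = 114, so (1,1) = 18.
Using row 3: 51 + 12 + 9 + ? → (3,3) = 114 − 72 = 42.
Column 1 must total 114; the given cells sum to 108, so (2,1) = 6.
Using column 3: 15 + 27 + 42 + ? → (4,3) = 114 − 84 = 30.
From main diagonal, 114 − (18 + 42 + 21) gives (2,2) = 33.
From row 4, 114 − (39 + 30 + 21) gives (4,2) = 24.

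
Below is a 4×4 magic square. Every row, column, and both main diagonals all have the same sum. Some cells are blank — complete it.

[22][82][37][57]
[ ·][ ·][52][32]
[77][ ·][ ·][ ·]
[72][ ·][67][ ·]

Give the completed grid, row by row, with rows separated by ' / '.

22 82 37 57 / 27 87 52 32 / 77 17 42 62 / 72 12 67 47

Row 1 is already complete: 22 + 82 + 37 + 57 = 198, so that is the magic constant.
Column 1 needs 198; the known cells sum to 171, so (2,1) = 27.
Using column 3: 37 + 52 + 67 + ? → (3,3) = 198 − 156 = 42.
From anti-diagonal, 198 − (57 + 52 + 72) gives (3,2) = 17.
The remaining cell in row 2 is (2,2) = 198 − 111 = 87.
From row 3, 198 − (77 + 17 + 42) gives (3,4) = 62.
Using column 2: 82 + 87 + 17 + ? → (4,2) = 198 − 186 = 12.
The remaining cell in column 4 is (4,4) = 198 − 151 = 47.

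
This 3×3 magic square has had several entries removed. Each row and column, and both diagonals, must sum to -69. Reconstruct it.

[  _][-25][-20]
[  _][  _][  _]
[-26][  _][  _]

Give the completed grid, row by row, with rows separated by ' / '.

-24 -25 -20 / -19 -23 -27 / -26 -21 -22

Row 1 must total -69; the given cells sum to -45, so (1,1) = -24.
Column 1 needs -69; the known cells sum to -50, so (2,1) = -19.
From anti-diagonal, -69 − (-20 + (-26)) gives (2,2) = -23.
Row 2: -19 + (-23) + ? = -69, so (2,3) = -27.
Using column 2: -25 + (-23) + ? → (3,2) = -69 − (-48) = -21.
Column 3 needs -69; the known cells sum to -47, so (3,3) = -22.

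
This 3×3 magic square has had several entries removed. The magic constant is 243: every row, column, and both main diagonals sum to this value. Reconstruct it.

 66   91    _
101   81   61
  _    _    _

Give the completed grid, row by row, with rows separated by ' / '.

66 91 86 / 101 81 61 / 76 71 96

Row 1: 66 + 91 + ? = 243, so (1,3) = 86.
Column 1: 66 + 101 + ? = 243, so (3,1) = 76.
Column 2 needs 243; the known cells sum to 172, so (3,2) = 71.
Column 3 must total 243; the given cells sum to 147, so (3,3) = 96.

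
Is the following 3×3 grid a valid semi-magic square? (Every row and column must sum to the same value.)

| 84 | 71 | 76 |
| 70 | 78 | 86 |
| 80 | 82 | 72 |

Row 1: 84 + 71 + 76 = 231.
Row 2: 70 + 78 + 86 = 234.
Row 3: 80 + 82 + 72 = 234.
Column 1: 84 + 70 + 80 = 234.
Column 2: 71 + 78 + 82 = 231.
Column 3: 76 + 86 + 72 = 234.

No — row 1 sums to 231 but column 3 sums to 234.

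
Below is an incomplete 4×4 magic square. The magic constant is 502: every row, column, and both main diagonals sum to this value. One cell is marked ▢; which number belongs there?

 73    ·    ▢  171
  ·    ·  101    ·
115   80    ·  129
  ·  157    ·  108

Row 3: 115 + 80 + 129 + ? = 502, so (3,3) = 178.
Column 4 must total 502; the given cells sum to 408, so (2,4) = 94.
Main diagonal: 73 + 178 + 108 + ? = 502, so (2,2) = 143.
Anti-diagonal must total 502; the given cells sum to 352, so (4,1) = 150.
Row 2: 143 + 101 + 94 + ? = 502, so (2,1) = 164.
Using row 4: 150 + 157 + 108 + ? → (4,3) = 502 − 415 = 87.
From column 2, 502 − (143 + 80 + 157) gives (1,2) = 122.
The remaining cell in column 3 is (1,3) = 502 − 366 = 136.

136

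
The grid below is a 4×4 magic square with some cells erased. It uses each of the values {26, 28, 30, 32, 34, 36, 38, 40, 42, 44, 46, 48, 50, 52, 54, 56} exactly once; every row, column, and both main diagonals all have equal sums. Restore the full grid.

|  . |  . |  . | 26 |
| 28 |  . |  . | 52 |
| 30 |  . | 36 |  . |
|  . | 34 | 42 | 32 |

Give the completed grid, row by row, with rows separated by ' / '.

50 40 48 26 / 28 46 38 52 / 30 44 36 54 / 56 34 42 32

The 16 entries sum to 656, so each line sums to 656/4 = 164.
Row 4: 34 + 42 + 32 + ? = 164, so (4,1) = 56.
Column 1 must total 164; the given cells sum to 114, so (1,1) = 50.
Column 4: 26 + 52 + 32 + ? = 164, so (3,4) = 54.
Main diagonal: 50 + 36 + 32 + ? = 164, so (2,2) = 46.
Row 2: 28 + 46 + 52 + ? = 164, so (2,3) = 38.
Row 3 must total 164; the given cells sum to 120, so (3,2) = 44.
Column 2 must total 164; the given cells sum to 124, so (1,2) = 40.
Using column 3: 38 + 36 + 42 + ? → (1,3) = 164 − 116 = 48.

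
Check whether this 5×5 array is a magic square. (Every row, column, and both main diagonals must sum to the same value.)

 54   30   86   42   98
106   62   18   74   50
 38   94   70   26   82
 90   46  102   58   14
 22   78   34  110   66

Yes

Row 1: 54 + 30 + 86 + 42 + 98 = 310.
Row 2: 106 + 62 + 18 + 74 + 50 = 310.
Row 3: 38 + 94 + 70 + 26 + 82 = 310.
Row 4: 90 + 46 + 102 + 58 + 14 = 310.
Row 5: 22 + 78 + 34 + 110 + 66 = 310.
Column 1: 54 + 106 + 38 + 90 + 22 = 310.
Column 2: 30 + 62 + 94 + 46 + 78 = 310.
Column 3: 86 + 18 + 70 + 102 + 34 = 310.
Column 4: 42 + 74 + 26 + 58 + 110 = 310.
Column 5: 98 + 50 + 82 + 14 + 66 = 310.
Main diagonal: 54 + 62 + 70 + 58 + 66 = 310.
Anti-diagonal: 98 + 74 + 70 + 46 + 22 = 310.
All lines sum to 310.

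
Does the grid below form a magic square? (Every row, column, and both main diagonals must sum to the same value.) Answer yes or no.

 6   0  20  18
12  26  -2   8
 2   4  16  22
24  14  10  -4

Row 1: 6 + 0 + 20 + 18 = 44.
Row 2: 12 + 26 + (-2) + 8 = 44.
Row 3: 2 + 4 + 16 + 22 = 44.
Row 4: 24 + 14 + 10 + (-4) = 44.
Column 1: 6 + 12 + 2 + 24 = 44.
Column 2: 0 + 26 + 4 + 14 = 44.
Column 3: 20 + (-2) + 16 + 10 = 44.
Column 4: 18 + 8 + 22 + (-4) = 44.
Main diagonal: 6 + 26 + 16 + (-4) = 44.
Anti-diagonal: 18 + (-2) + 4 + 24 = 44.
All lines sum to 44.

Yes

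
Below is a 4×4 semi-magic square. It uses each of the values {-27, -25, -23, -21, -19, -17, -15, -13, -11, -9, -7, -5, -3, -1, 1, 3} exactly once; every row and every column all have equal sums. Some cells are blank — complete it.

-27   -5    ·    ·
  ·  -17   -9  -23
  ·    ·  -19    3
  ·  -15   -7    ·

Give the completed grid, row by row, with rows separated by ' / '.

-27 -5 -13 -3 / 1 -17 -9 -23 / -21 -11 -19 3 / -1 -15 -7 -25

The 16 entries sum to -192, so each line sums to -192/4 = -48.
From row 2, -48 − (-17 + (-9) + (-23)) gives (2,1) = 1.
Using column 2: -5 + (-17) + (-15) + ? → (3,2) = -48 − (-37) = -11.
Column 3: -9 + (-19) + (-7) + ? = -48, so (1,3) = -13.
Using row 1: -27 + (-5) + (-13) + ? → (1,4) = -48 − (-45) = -3.
Row 3 needs -48; the known cells sum to -27, so (3,1) = -21.
The remaining cell in column 1 is (4,1) = -48 − (-47) = -1.
Column 4: -3 + (-23) + 3 + ? = -48, so (4,4) = -25.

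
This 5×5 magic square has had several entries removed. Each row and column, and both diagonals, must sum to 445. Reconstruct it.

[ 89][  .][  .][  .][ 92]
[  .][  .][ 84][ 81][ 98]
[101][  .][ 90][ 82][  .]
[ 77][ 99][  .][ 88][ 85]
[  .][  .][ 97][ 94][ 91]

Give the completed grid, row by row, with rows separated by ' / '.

89 86 78 100 92 / 95 87 84 81 98 / 101 93 90 82 79 / 77 99 96 88 85 / 83 80 97 94 91

Row 4 must total 445; the given cells sum to 349, so (4,3) = 96.
From column 3, 445 − (84 + 90 + 96 + 97) gives (1,3) = 78.
Using column 4: 81 + 82 + 88 + 94 + ? → (1,4) = 445 − 345 = 100.
The remaining cell in column 5 is (3,5) = 445 − 366 = 79.
The remaining cell in main diagonal is (2,2) = 445 − 358 = 87.
Anti-diagonal: 92 + 81 + 90 + 99 + ? = 445, so (5,1) = 83.
Using row 1: 89 + 78 + 100 + 92 + ? → (1,2) = 445 − 359 = 86.
From row 2, 445 − (87 + 84 + 81 + 98) gives (2,1) = 95.
Row 3: 101 + 90 + 82 + 79 + ? = 445, so (3,2) = 93.
Row 5 needs 445; the known cells sum to 365, so (5,2) = 80.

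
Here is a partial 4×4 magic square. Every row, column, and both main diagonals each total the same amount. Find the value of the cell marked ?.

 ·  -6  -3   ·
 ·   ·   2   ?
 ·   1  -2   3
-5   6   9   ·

Column 3 is complete and sums to 6; that is the magic constant.
The remaining cell in row 3 is (3,1) = 6 − 2 = 4.
The remaining cell in row 4 is (4,4) = 6 − 10 = -4.
Column 2 needs 6; the known cells sum to 1, so (2,2) = 5.
Main diagonal needs 6; the known cells sum to -1, so (1,1) = 7.
From anti-diagonal, 6 − (2 + 1 + (-5)) gives (1,4) = 8.
The remaining cell in column 1 is (2,1) = 6 − 6 = 0.
Column 4 must total 6; the given cells sum to 7, so (2,4) = -1.

-1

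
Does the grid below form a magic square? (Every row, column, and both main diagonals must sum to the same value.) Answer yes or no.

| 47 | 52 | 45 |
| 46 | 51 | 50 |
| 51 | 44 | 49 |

Row 1: 47 + 52 + 45 = 144.
Row 2: 46 + 51 + 50 = 147.
Row 3: 51 + 44 + 49 = 144.
Column 1: 47 + 46 + 51 = 144.
Column 2: 52 + 51 + 44 = 147.
Column 3: 45 + 50 + 49 = 144.
Main diagonal: 47 + 51 + 49 = 147.
Anti-diagonal: 45 + 51 + 51 = 147.

No — column 1 sums to 144 but anti-diagonal sums to 147.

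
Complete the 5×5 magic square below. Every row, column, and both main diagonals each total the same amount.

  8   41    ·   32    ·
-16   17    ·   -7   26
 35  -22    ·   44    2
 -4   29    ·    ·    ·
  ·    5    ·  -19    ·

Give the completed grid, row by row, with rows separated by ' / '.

Column 2 is already complete: 41 + 17 + -22 + 29 + 5 = 70, so that is the magic constant.
Using row 2: -16 + 17 + (-7) + 26 + ? → (2,3) = 70 − 20 = 50.
Row 3: 35 + (-22) + 44 + 2 + ? = 70, so (3,3) = 11.
From column 1, 70 − (8 + (-16) + 35 + (-4)) gives (5,1) = 47.
Column 4: 32 + (-7) + 44 + (-19) + ? = 70, so (4,4) = 20.
From main diagonal, 70 − (8 + 17 + 11 + 20) gives (5,5) = 14.
Using anti-diagonal: -7 + 11 + 29 + 47 + ? → (1,5) = 70 − 80 = -10.
Using row 1: 8 + 41 + 32 + (-10) + ? → (1,3) = 70 − 71 = -1.
Row 5: 47 + 5 + (-19) + 14 + ? = 70, so (5,3) = 23.
Using column 3: -1 + 50 + 11 + 23 + ? → (4,3) = 70 − 83 = -13.
From column 5, 70 − (-10 + 26 + 2 + 14) gives (4,5) = 38.

8 41 -1 32 -10 / -16 17 50 -7 26 / 35 -22 11 44 2 / -4 29 -13 20 38 / 47 5 23 -19 14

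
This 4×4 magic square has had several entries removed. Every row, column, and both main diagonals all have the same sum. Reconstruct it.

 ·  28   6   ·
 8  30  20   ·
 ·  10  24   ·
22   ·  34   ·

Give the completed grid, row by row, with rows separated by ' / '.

18 28 6 32 / 8 30 20 26 / 36 10 24 14 / 22 16 34 12

Column 3 is already complete: 6 + 20 + 24 + 34 = 84, so that is the magic constant.
Row 2 must total 84; the given cells sum to 58, so (2,4) = 26.
From column 2, 84 − (28 + 30 + 10) gives (4,2) = 16.
Using anti-diagonal: 20 + 10 + 22 + ? → (1,4) = 84 − 52 = 32.
From row 1, 84 − (28 + 6 + 32) gives (1,1) = 18.
From row 4, 84 − (22 + 16 + 34) gives (4,4) = 12.
Column 1 needs 84; the known cells sum to 48, so (3,1) = 36.
The remaining cell in column 4 is (3,4) = 84 − 70 = 14.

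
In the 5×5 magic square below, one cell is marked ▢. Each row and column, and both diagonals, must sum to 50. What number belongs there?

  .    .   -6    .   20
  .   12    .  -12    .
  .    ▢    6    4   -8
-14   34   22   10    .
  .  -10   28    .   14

18

Using row 4: -14 + 34 + 22 + 10 + ? → (4,5) = 50 − 52 = -2.
Column 3 needs 50; the known cells sum to 50, so (2,3) = 0.
The remaining cell in column 5 is (2,5) = 50 − 24 = 26.
Main diagonal: 12 + 6 + 10 + 14 + ? = 50, so (1,1) = 8.
Anti-diagonal must total 50; the given cells sum to 48, so (5,1) = 2.
Using row 2: 12 + 0 + (-12) + 26 + ? → (2,1) = 50 − 26 = 24.
Row 5 must total 50; the given cells sum to 34, so (5,4) = 16.
From column 1, 50 − (8 + 24 + (-14) + 2) gives (3,1) = 30.
Column 4 must total 50; the given cells sum to 18, so (1,4) = 32.
Row 1: 8 + (-6) + 32 + 20 + ? = 50, so (1,2) = -4.
Row 3: 30 + 6 + 4 + (-8) + ? = 50, so (3,2) = 18.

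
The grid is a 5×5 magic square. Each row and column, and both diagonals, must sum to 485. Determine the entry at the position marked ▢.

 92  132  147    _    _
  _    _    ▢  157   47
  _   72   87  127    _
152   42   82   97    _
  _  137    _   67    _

From row 4, 485 − (152 + 42 + 82 + 97) gives (4,5) = 112.
From column 2, 485 − (132 + 72 + 42 + 137) gives (2,2) = 102.
Column 4 needs 485; the known cells sum to 448, so (1,4) = 37.
Main diagonal: 92 + 102 + 87 + 97 + ? = 485, so (5,5) = 107.
The remaining cell in row 1 is (1,5) = 485 − 408 = 77.
The remaining cell in column 5 is (3,5) = 485 − 343 = 142.
Anti-diagonal: 77 + 157 + 87 + 42 + ? = 485, so (5,1) = 122.
Row 3 must total 485; the given cells sum to 428, so (3,1) = 57.
Using row 5: 122 + 137 + 67 + 107 + ? → (5,3) = 485 − 433 = 52.
From column 1, 485 − (92 + 57 + 152 + 122) gives (2,1) = 62.
The remaining cell in column 3 is (2,3) = 485 − 368 = 117.

117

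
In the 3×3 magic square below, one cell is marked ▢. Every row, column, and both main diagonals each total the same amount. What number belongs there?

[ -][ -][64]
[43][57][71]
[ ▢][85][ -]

50

Row 2 is complete and sums to 171; that is the magic constant.
From column 2, 171 − (57 + 85) gives (1,2) = 29.
Using column 3: 64 + 71 + ? → (3,3) = 171 − 135 = 36.
Using main diagonal: 57 + 36 + ? → (1,1) = 171 − 93 = 78.
The remaining cell in anti-diagonal is (3,1) = 171 − 121 = 50.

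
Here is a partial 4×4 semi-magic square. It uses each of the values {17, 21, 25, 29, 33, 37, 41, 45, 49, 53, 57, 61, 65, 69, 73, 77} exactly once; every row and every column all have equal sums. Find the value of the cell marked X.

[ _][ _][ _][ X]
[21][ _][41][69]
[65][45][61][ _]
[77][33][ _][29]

73

The 16 entries sum to 752, so each line sums to 752/4 = 188.
Row 2 must total 188; the given cells sum to 131, so (2,2) = 57.
Row 3 needs 188; the known cells sum to 171, so (3,4) = 17.
From row 4, 188 − (77 + 33 + 29) gives (4,3) = 49.
Column 1 must total 188; the given cells sum to 163, so (1,1) = 25.
The remaining cell in column 2 is (1,2) = 188 − 135 = 53.
The remaining cell in column 3 is (1,3) = 188 − 151 = 37.
Column 4: 69 + 17 + 29 + ? = 188, so (1,4) = 73.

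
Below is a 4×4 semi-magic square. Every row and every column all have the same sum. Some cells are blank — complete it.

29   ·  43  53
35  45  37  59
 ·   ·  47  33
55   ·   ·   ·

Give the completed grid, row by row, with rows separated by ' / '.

29 51 43 53 / 35 45 37 59 / 57 39 47 33 / 55 41 49 31

Row 2 is already complete: 35 + 45 + 37 + 59 = 176, so that is the magic constant.
Row 1: 29 + 43 + 53 + ? = 176, so (1,2) = 51.
From column 1, 176 − (29 + 35 + 55) gives (3,1) = 57.
From column 3, 176 − (43 + 37 + 47) gives (4,3) = 49.
Using column 4: 53 + 59 + 33 + ? → (4,4) = 176 − 145 = 31.
Row 3: 57 + 47 + 33 + ? = 176, so (3,2) = 39.
From row 4, 176 − (55 + 49 + 31) gives (4,2) = 41.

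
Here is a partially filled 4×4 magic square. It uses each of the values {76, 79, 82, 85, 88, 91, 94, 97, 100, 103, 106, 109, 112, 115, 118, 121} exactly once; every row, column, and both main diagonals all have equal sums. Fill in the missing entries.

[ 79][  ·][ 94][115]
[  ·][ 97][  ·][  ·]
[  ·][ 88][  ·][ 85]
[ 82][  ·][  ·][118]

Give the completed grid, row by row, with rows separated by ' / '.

79 106 94 115 / 112 97 109 76 / 121 88 100 85 / 82 103 91 118

The 16 entries sum to 1576, so each line sums to 1576/4 = 394.
Using row 1: 79 + 94 + 115 + ? → (1,2) = 394 − 288 = 106.
Column 2 needs 394; the known cells sum to 291, so (4,2) = 103.
Column 4: 115 + 85 + 118 + ? = 394, so (2,4) = 76.
Using main diagonal: 79 + 97 + 118 + ? → (3,3) = 394 − 294 = 100.
Anti-diagonal: 115 + 88 + 82 + ? = 394, so (2,3) = 109.
From row 2, 394 − (97 + 109 + 76) gives (2,1) = 112.
Row 3 needs 394; the known cells sum to 273, so (3,1) = 121.
Row 4 must total 394; the given cells sum to 303, so (4,3) = 91.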